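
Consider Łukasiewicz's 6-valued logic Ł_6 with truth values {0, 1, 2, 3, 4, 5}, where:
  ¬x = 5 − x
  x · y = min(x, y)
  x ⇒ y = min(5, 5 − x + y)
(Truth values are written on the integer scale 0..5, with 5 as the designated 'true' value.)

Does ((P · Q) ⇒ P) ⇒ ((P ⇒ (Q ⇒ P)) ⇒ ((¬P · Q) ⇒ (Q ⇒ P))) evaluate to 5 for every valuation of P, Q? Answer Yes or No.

No

Counterexample: take P = 0, Q = 3.
P · Q = 0 · 3 = 0
(P · Q) ⇒ P = 0 ⇒ 0 = 5
Q ⇒ P = 3 ⇒ 0 = 2
P ⇒ (Q ⇒ P) = 0 ⇒ 2 = 5
¬P = ¬0 = 5
¬P · Q = 5 · 3 = 3
Q ⇒ P = 3 ⇒ 0 = 2
(¬P · Q) ⇒ (Q ⇒ P) = 3 ⇒ 2 = 4
(P ⇒ (Q ⇒ P)) ⇒ ((¬P · Q) ⇒ (Q ⇒ P)) = 5 ⇒ 4 = 4
((P · Q) ⇒ P) ⇒ ((P ⇒ (Q ⇒ P)) ⇒ ((¬P · Q) ⇒ (Q ⇒ P))) = 5 ⇒ 4 = 4
This gives 4 ≠ 5.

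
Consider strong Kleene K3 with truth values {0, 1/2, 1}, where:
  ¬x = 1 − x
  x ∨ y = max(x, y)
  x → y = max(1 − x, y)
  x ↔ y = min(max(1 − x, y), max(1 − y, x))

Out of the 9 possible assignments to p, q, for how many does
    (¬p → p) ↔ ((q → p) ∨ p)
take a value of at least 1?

p = 0, q = 0 ↦ 0  <
p = 0, q = 1/2 ↦ 1/2  <
p = 0, q = 1 ↦ 1  ≥
p = 1/2, q = 0 ↦ 1/2  <
p = 1/2, q = 1/2 ↦ 1/2  <
p = 1/2, q = 1 ↦ 1/2  <
p = 1, q = 0 ↦ 1  ≥
p = 1, q = 1/2 ↦ 1  ≥
p = 1, q = 1 ↦ 1  ≥
So 4 of the 9 assignments meet the threshold.

4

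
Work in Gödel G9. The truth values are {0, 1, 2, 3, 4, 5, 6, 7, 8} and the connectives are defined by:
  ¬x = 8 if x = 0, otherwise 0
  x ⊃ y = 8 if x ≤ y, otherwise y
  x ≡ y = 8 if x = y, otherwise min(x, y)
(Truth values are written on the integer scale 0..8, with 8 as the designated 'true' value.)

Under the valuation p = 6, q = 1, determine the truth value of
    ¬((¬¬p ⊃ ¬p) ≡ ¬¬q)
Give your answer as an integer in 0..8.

8

¬p = ¬6 = 0
¬¬p = ¬0 = 8
¬p = ¬6 = 0
¬¬p ⊃ ¬p = 8 ⊃ 0 = 0
¬q = ¬1 = 0
¬¬q = ¬0 = 8
(¬¬p ⊃ ¬p) ≡ ¬¬q = 0 ≡ 8 = 0
¬((¬¬p ⊃ ¬p) ≡ ¬¬q) = ¬0 = 8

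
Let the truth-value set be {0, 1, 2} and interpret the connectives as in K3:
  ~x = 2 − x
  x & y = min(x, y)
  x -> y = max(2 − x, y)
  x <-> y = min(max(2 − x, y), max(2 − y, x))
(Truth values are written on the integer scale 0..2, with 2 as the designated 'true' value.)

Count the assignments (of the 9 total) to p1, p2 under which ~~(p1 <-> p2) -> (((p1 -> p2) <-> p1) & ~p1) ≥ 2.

p1 = 0, p2 = 0 ↦ 0  <
p1 = 0, p2 = 1 ↦ 1  <
p1 = 0, p2 = 2 ↦ 2  ≥
p1 = 1, p2 = 0 ↦ 1  <
p1 = 1, p2 = 1 ↦ 1  <
p1 = 1, p2 = 2 ↦ 1  <
p1 = 2, p2 = 0 ↦ 2  ≥
p1 = 2, p2 = 1 ↦ 1  <
p1 = 2, p2 = 2 ↦ 0  <
So 2 of the 9 assignments meet the threshold.

2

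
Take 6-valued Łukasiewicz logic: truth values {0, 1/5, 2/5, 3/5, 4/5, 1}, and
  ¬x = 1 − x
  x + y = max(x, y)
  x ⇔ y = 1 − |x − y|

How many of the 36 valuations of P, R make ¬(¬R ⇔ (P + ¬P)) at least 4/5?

value 1: 2 assignments (counts)
value 4/5: 4 assignments (counts)
value 3/5: 6 assignments
value 2/5: 8 assignments
value 1/5: 10 assignments
value 0: 6 assignments
So 6 of the 36 assignments meet the threshold.

6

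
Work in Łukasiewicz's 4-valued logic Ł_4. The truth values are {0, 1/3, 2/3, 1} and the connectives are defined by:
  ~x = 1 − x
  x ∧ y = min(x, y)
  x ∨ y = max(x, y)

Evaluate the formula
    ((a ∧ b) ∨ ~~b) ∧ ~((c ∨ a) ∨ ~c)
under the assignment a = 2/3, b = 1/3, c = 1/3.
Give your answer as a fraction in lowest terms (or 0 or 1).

a ∧ b = 2/3 ∧ 1/3 = 1/3
~b = ~1/3 = 2/3
~~b = ~2/3 = 1/3
(a ∧ b) ∨ ~~b = 1/3 ∨ 1/3 = 1/3
c ∨ a = 1/3 ∨ 2/3 = 2/3
~c = ~1/3 = 2/3
(c ∨ a) ∨ ~c = 2/3 ∨ 2/3 = 2/3
~((c ∨ a) ∨ ~c) = ~2/3 = 1/3
((a ∧ b) ∨ ~~b) ∧ ~((c ∨ a) ∨ ~c) = 1/3 ∧ 1/3 = 1/3

1/3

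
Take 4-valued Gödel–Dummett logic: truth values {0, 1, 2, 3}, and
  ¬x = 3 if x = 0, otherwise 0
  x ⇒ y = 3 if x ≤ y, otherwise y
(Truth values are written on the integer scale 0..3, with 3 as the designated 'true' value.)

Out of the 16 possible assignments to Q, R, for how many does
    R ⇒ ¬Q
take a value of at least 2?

7

Q = 0, R = 0 ↦ 3  ≥
Q = 0, R = 1 ↦ 3  ≥
Q = 0, R = 2 ↦ 3  ≥
Q = 0, R = 3 ↦ 3  ≥
Q = 1, R = 0 ↦ 3  ≥
Q = 1, R = 1 ↦ 0  <
Q = 1, R = 2 ↦ 0  <
Q = 1, R = 3 ↦ 0  <
Q = 2, R = 0 ↦ 3  ≥
Q = 2, R = 1 ↦ 0  <
Q = 2, R = 2 ↦ 0  <
Q = 2, R = 3 ↦ 0  <
Q = 3, R = 0 ↦ 3  ≥
Q = 3, R = 1 ↦ 0  <
Q = 3, R = 2 ↦ 0  <
Q = 3, R = 3 ↦ 0  <
So 7 of the 16 assignments meet the threshold.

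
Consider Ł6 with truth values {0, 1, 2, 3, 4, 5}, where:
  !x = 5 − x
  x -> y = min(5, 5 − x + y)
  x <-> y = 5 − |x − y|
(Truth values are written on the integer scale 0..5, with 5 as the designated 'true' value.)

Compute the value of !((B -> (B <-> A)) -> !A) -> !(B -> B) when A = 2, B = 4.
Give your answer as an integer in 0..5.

4

B <-> A = 4 <-> 2 = 3
B -> (B <-> A) = 4 -> 3 = 4
!A = !2 = 3
(B -> (B <-> A)) -> !A = 4 -> 3 = 4
!((B -> (B <-> A)) -> !A) = !4 = 1
B -> B = 4 -> 4 = 5
!(B -> B) = !5 = 0
!((B -> (B <-> A)) -> !A) -> !(B -> B) = 1 -> 0 = 4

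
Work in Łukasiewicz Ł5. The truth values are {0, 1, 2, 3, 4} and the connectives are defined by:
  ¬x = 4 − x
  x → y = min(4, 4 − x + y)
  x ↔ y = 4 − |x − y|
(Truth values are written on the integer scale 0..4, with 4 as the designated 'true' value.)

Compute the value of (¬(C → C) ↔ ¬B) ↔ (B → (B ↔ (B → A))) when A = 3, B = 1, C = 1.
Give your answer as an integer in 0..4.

C → C = 1 → 1 = 4
¬(C → C) = ¬4 = 0
¬B = ¬1 = 3
¬(C → C) ↔ ¬B = 0 ↔ 3 = 1
B → A = 1 → 3 = 4
B ↔ (B → A) = 1 ↔ 4 = 1
B → (B ↔ (B → A)) = 1 → 1 = 4
(¬(C → C) ↔ ¬B) ↔ (B → (B ↔ (B → A))) = 1 ↔ 4 = 1

1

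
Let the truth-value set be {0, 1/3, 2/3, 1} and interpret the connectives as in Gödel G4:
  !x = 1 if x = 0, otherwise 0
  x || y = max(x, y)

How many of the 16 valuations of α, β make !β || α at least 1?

α = 0, β = 0 ↦ 1  ≥
α = 0, β = 1/3 ↦ 0  <
α = 0, β = 2/3 ↦ 0  <
α = 0, β = 1 ↦ 0  <
α = 1/3, β = 0 ↦ 1  ≥
α = 1/3, β = 1/3 ↦ 1/3  <
α = 1/3, β = 2/3 ↦ 1/3  <
α = 1/3, β = 1 ↦ 1/3  <
α = 2/3, β = 0 ↦ 1  ≥
α = 2/3, β = 1/3 ↦ 2/3  <
α = 2/3, β = 2/3 ↦ 2/3  <
α = 2/3, β = 1 ↦ 2/3  <
α = 1, β = 0 ↦ 1  ≥
α = 1, β = 1/3 ↦ 1  ≥
α = 1, β = 2/3 ↦ 1  ≥
α = 1, β = 1 ↦ 1  ≥
So 7 of the 16 assignments meet the threshold.

7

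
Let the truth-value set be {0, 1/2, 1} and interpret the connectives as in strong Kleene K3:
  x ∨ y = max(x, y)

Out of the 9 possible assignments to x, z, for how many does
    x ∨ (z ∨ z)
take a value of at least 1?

x = 0, z = 0 ↦ 0  <
x = 0, z = 1/2 ↦ 1/2  <
x = 0, z = 1 ↦ 1  ≥
x = 1/2, z = 0 ↦ 1/2  <
x = 1/2, z = 1/2 ↦ 1/2  <
x = 1/2, z = 1 ↦ 1  ≥
x = 1, z = 0 ↦ 1  ≥
x = 1, z = 1/2 ↦ 1  ≥
x = 1, z = 1 ↦ 1  ≥
So 5 of the 9 assignments meet the threshold.

5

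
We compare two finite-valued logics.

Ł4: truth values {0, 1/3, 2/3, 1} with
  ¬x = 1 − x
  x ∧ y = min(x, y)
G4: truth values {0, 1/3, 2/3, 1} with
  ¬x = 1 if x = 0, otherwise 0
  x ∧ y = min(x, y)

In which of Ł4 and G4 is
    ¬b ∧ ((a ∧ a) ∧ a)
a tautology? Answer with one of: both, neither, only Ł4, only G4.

neither

In Ł4: at a = 0, b = 0 the value is 0 — not a tautology.
In G4: at a = 0, b = 0 the value is 0 — not a tautology.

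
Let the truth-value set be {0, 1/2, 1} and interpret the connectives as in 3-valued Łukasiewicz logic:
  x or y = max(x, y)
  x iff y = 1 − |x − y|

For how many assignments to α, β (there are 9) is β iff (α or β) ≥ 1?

6

α = 0, β = 0 ↦ 1  ≥
α = 0, β = 1/2 ↦ 1  ≥
α = 0, β = 1 ↦ 1  ≥
α = 1/2, β = 0 ↦ 1/2  <
α = 1/2, β = 1/2 ↦ 1  ≥
α = 1/2, β = 1 ↦ 1  ≥
α = 1, β = 0 ↦ 0  <
α = 1, β = 1/2 ↦ 1/2  <
α = 1, β = 1 ↦ 1  ≥
So 6 of the 9 assignments meet the threshold.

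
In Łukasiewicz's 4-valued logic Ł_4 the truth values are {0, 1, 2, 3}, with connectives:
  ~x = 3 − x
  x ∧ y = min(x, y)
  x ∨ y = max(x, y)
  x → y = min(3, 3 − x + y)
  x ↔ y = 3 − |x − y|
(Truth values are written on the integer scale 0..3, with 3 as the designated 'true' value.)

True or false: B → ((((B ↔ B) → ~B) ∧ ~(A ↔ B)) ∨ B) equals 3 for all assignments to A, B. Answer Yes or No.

Yes

A = 0, B = 0 ↦ 3
A = 0, B = 1 ↦ 3
A = 0, B = 2 ↦ 3
A = 0, B = 3 ↦ 3
A = 1, B = 0 ↦ 3
A = 1, B = 1 ↦ 3
A = 1, B = 2 ↦ 3
A = 1, B = 3 ↦ 3
A = 2, B = 0 ↦ 3
A = 2, B = 1 ↦ 3
A = 2, B = 2 ↦ 3
A = 2, B = 3 ↦ 3
A = 3, B = 0 ↦ 3
A = 3, B = 1 ↦ 3
A = 3, B = 2 ↦ 3
A = 3, B = 3 ↦ 3
Every assignment gives a value ≥ 3.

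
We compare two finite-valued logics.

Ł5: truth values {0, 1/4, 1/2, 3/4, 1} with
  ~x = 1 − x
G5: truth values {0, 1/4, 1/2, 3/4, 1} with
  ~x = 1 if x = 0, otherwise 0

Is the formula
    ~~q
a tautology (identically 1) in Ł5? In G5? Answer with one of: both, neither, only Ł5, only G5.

neither

In Ł5: at q = 0 the value is 0 — not a tautology.
In G5: at q = 0 the value is 0 — not a tautology.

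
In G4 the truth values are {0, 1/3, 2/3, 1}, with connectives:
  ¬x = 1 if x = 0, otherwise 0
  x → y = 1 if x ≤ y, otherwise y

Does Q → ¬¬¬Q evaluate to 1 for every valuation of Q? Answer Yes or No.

Counterexample: take Q = 1/3.
¬Q = ¬1/3 = 0
¬¬Q = ¬0 = 1
¬¬¬Q = ¬1 = 0
Q → ¬¬¬Q = 1/3 → 0 = 0
This gives 0 ≠ 1.

No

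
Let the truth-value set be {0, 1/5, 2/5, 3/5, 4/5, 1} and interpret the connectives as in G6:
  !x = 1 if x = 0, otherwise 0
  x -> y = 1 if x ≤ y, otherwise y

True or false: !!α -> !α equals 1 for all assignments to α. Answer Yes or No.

No

Counterexample: take α = 1/5.
!α = !1/5 = 0
!!α = !0 = 1
!α = !1/5 = 0
!!α -> !α = 1 -> 0 = 0
This gives 0 ≠ 1.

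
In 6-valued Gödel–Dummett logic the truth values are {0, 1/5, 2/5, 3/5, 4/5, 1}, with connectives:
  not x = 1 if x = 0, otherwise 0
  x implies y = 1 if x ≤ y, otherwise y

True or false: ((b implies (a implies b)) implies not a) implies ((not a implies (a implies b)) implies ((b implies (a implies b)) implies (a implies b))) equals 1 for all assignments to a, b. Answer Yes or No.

At a = 4/5, b = 3/5, for instance:
a implies b = 4/5 implies 3/5 = 3/5
b implies (a implies b) = 3/5 implies 3/5 = 1
not a = not 4/5 = 0
(b implies (a implies b)) implies not a = 1 implies 0 = 0
a implies b = 4/5 implies 3/5 = 3/5
not a implies (a implies b) = 0 implies 3/5 = 1
(b implies (a implies b)) implies (a implies b) = 1 implies 3/5 = 3/5
(not a implies (a implies b)) implies ((b implies (a implies b)) implies (a implies b)) = 1 implies 3/5 = 3/5
((b implies (a implies b)) implies not a) implies ((not a implies (a implies b)) implies ((b implies (a implies b)) implies (a implies b))) = 0 implies 3/5 = 1
and checking the remaining 35 assignments likewise gives ≥ 1 in every case.

Yes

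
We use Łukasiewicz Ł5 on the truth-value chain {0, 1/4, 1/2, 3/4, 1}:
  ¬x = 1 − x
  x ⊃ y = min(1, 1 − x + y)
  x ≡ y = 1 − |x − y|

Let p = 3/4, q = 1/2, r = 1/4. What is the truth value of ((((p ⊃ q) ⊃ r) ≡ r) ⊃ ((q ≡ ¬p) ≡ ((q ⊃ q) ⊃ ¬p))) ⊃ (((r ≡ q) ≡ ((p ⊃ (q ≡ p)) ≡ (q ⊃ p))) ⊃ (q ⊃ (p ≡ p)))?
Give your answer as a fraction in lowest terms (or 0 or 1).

1

p ⊃ q = 3/4 ⊃ 1/2 = 3/4
(p ⊃ q) ⊃ r = 3/4 ⊃ 1/4 = 1/2
((p ⊃ q) ⊃ r) ≡ r = 1/2 ≡ 1/4 = 3/4
¬p = ¬3/4 = 1/4
q ≡ ¬p = 1/2 ≡ 1/4 = 3/4
q ⊃ q = 1/2 ⊃ 1/2 = 1
¬p = ¬3/4 = 1/4
(q ⊃ q) ⊃ ¬p = 1 ⊃ 1/4 = 1/4
(q ≡ ¬p) ≡ ((q ⊃ q) ⊃ ¬p) = 3/4 ≡ 1/4 = 1/2
(((p ⊃ q) ⊃ r) ≡ r) ⊃ ((q ≡ ¬p) ≡ ((q ⊃ q) ⊃ ¬p)) = 3/4 ⊃ 1/2 = 3/4
r ≡ q = 1/4 ≡ 1/2 = 3/4
q ≡ p = 1/2 ≡ 3/4 = 3/4
p ⊃ (q ≡ p) = 3/4 ⊃ 3/4 = 1
q ⊃ p = 1/2 ⊃ 3/4 = 1
(p ⊃ (q ≡ p)) ≡ (q ⊃ p) = 1 ≡ 1 = 1
(r ≡ q) ≡ ((p ⊃ (q ≡ p)) ≡ (q ⊃ p)) = 3/4 ≡ 1 = 3/4
p ≡ p = 3/4 ≡ 3/4 = 1
q ⊃ (p ≡ p) = 1/2 ⊃ 1 = 1
((r ≡ q) ≡ ((p ⊃ (q ≡ p)) ≡ (q ⊃ p))) ⊃ (q ⊃ (p ≡ p)) = 3/4 ⊃ 1 = 1
((((p ⊃ q) ⊃ r) ≡ r) ⊃ ((q ≡ ¬p) ≡ ((q ⊃ q) ⊃ ¬p))) ⊃ (((r ≡ q) ≡ ((p ⊃ (q ≡ p)) ≡ (q ⊃ p))) ⊃ (q ⊃ (p ≡ p))) = 3/4 ⊃ 1 = 1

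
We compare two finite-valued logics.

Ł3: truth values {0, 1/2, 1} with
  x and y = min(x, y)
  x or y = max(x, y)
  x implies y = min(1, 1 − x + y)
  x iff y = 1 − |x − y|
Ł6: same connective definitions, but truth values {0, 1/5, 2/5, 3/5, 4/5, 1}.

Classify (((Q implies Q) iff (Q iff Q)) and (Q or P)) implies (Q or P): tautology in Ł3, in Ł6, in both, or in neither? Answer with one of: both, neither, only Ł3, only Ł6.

In Ł3: every assignment gives 1 — tautology.
In Ł6: every assignment gives 1 — tautology.

both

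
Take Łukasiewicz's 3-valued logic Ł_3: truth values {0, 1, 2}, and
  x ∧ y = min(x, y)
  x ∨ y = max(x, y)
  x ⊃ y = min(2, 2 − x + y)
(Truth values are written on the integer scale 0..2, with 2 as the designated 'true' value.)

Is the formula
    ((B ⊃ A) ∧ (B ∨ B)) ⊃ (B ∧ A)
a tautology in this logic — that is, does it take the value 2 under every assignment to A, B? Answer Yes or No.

Counterexample: take A = 0, B = 1.
B ⊃ A = 1 ⊃ 0 = 1
B ∨ B = 1 ∨ 1 = 1
(B ⊃ A) ∧ (B ∨ B) = 1 ∧ 1 = 1
B ∧ A = 1 ∧ 0 = 0
((B ⊃ A) ∧ (B ∨ B)) ⊃ (B ∧ A) = 1 ⊃ 0 = 1
This gives 1 ≠ 2.

No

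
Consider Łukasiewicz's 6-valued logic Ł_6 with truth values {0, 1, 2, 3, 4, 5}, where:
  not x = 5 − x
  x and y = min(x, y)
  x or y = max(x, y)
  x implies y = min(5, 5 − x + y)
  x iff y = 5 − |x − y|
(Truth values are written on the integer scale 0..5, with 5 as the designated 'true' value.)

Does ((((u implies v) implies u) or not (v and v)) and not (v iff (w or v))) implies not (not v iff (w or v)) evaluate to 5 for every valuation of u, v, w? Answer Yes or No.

No

Counterexample: take u = 0, v = 0, w = 3.
u implies v = 0 implies 0 = 5
(u implies v) implies u = 5 implies 0 = 0
v and v = 0 and 0 = 0
not (v and v) = not 0 = 5
((u implies v) implies u) or not (v and v) = 0 or 5 = 5
w or v = 3 or 0 = 3
v iff (w or v) = 0 iff 3 = 2
not (v iff (w or v)) = not 2 = 3
(((u implies v) implies u) or not (v and v)) and not (v iff (w or v)) = 5 and 3 = 3
not v = not 0 = 5
w or v = 3 or 0 = 3
not v iff (w or v) = 5 iff 3 = 3
not (not v iff (w or v)) = not 3 = 2
((((u implies v) implies u) or not (v and v)) and not (v iff (w or v))) implies not (not v iff (w or v)) = 3 implies 2 = 4
This gives 4 ≠ 5.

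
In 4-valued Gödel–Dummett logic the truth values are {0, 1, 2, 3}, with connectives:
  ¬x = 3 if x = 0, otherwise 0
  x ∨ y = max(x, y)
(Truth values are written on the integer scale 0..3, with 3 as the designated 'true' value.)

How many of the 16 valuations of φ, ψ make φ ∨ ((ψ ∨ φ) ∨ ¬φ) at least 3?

φ = 0, ψ = 0 ↦ 3  ≥
φ = 0, ψ = 1 ↦ 3  ≥
φ = 0, ψ = 2 ↦ 3  ≥
φ = 0, ψ = 3 ↦ 3  ≥
φ = 1, ψ = 0 ↦ 1  <
φ = 1, ψ = 1 ↦ 1  <
φ = 1, ψ = 2 ↦ 2  <
φ = 1, ψ = 3 ↦ 3  ≥
φ = 2, ψ = 0 ↦ 2  <
φ = 2, ψ = 1 ↦ 2  <
φ = 2, ψ = 2 ↦ 2  <
φ = 2, ψ = 3 ↦ 3  ≥
φ = 3, ψ = 0 ↦ 3  ≥
φ = 3, ψ = 1 ↦ 3  ≥
φ = 3, ψ = 2 ↦ 3  ≥
φ = 3, ψ = 3 ↦ 3  ≥
So 10 of the 16 assignments meet the threshold.

10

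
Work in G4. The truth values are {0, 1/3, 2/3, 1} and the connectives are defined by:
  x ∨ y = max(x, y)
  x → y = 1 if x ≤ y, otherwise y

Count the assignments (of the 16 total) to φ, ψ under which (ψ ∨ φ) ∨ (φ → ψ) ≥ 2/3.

φ = 0, ψ = 0 ↦ 1  ≥
φ = 0, ψ = 1/3 ↦ 1  ≥
φ = 0, ψ = 2/3 ↦ 1  ≥
φ = 0, ψ = 1 ↦ 1  ≥
φ = 1/3, ψ = 0 ↦ 1/3  <
φ = 1/3, ψ = 1/3 ↦ 1  ≥
φ = 1/3, ψ = 2/3 ↦ 1  ≥
φ = 1/3, ψ = 1 ↦ 1  ≥
φ = 2/3, ψ = 0 ↦ 2/3  ≥
φ = 2/3, ψ = 1/3 ↦ 2/3  ≥
φ = 2/3, ψ = 2/3 ↦ 1  ≥
φ = 2/3, ψ = 1 ↦ 1  ≥
φ = 1, ψ = 0 ↦ 1  ≥
φ = 1, ψ = 1/3 ↦ 1  ≥
φ = 1, ψ = 2/3 ↦ 1  ≥
φ = 1, ψ = 1 ↦ 1  ≥
So 15 of the 16 assignments meet the threshold.

15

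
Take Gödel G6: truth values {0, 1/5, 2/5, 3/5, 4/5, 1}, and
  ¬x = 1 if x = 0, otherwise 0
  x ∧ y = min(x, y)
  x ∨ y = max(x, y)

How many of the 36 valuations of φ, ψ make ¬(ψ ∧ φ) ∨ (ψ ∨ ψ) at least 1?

value 1: 16 assignments (counts)
value 4/5: 5 assignments
value 3/5: 5 assignments
value 2/5: 5 assignments
value 1/5: 5 assignments
So 16 of the 36 assignments meet the threshold.

16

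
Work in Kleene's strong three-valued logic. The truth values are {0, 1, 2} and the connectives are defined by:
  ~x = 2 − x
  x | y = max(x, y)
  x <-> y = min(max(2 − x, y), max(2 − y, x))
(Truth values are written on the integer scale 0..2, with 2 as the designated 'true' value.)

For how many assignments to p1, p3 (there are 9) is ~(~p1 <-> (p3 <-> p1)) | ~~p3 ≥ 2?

p1 = 0, p3 = 0 ↦ 0  <
p1 = 0, p3 = 1 ↦ 1  <
p1 = 0, p3 = 2 ↦ 2  ≥
p1 = 1, p3 = 0 ↦ 1  <
p1 = 1, p3 = 1 ↦ 1  <
p1 = 1, p3 = 2 ↦ 2  ≥
p1 = 2, p3 = 0 ↦ 0  <
p1 = 2, p3 = 1 ↦ 1  <
p1 = 2, p3 = 2 ↦ 2  ≥
So 3 of the 9 assignments meet the threshold.

3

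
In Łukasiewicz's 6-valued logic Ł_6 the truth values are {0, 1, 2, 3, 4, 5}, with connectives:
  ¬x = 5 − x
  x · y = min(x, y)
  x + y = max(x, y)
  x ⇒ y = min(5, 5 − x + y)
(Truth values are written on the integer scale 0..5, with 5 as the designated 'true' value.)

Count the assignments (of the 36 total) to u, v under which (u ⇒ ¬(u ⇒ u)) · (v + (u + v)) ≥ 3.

9

value 5: 1 assignment (counts)
value 4: 3 assignments (counts)
value 3: 5 assignments (counts)
value 2: 11 assignments
value 1: 9 assignments
value 0: 7 assignments
So 9 of the 36 assignments meet the threshold.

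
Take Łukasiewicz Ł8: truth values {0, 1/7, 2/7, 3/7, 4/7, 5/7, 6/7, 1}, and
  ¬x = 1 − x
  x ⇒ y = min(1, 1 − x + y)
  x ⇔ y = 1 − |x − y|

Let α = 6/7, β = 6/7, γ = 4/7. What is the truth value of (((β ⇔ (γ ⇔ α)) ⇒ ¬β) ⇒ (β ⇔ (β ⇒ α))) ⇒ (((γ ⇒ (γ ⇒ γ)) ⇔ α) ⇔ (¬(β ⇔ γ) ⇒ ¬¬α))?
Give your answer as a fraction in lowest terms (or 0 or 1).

γ ⇔ α = 4/7 ⇔ 6/7 = 5/7
β ⇔ (γ ⇔ α) = 6/7 ⇔ 5/7 = 6/7
¬β = ¬6/7 = 1/7
(β ⇔ (γ ⇔ α)) ⇒ ¬β = 6/7 ⇒ 1/7 = 2/7
β ⇒ α = 6/7 ⇒ 6/7 = 1
β ⇔ (β ⇒ α) = 6/7 ⇔ 1 = 6/7
((β ⇔ (γ ⇔ α)) ⇒ ¬β) ⇒ (β ⇔ (β ⇒ α)) = 2/7 ⇒ 6/7 = 1
γ ⇒ γ = 4/7 ⇒ 4/7 = 1
γ ⇒ (γ ⇒ γ) = 4/7 ⇒ 1 = 1
(γ ⇒ (γ ⇒ γ)) ⇔ α = 1 ⇔ 6/7 = 6/7
β ⇔ γ = 6/7 ⇔ 4/7 = 5/7
¬(β ⇔ γ) = ¬5/7 = 2/7
¬α = ¬6/7 = 1/7
¬¬α = ¬1/7 = 6/7
¬(β ⇔ γ) ⇒ ¬¬α = 2/7 ⇒ 6/7 = 1
((γ ⇒ (γ ⇒ γ)) ⇔ α) ⇔ (¬(β ⇔ γ) ⇒ ¬¬α) = 6/7 ⇔ 1 = 6/7
(((β ⇔ (γ ⇔ α)) ⇒ ¬β) ⇒ (β ⇔ (β ⇒ α))) ⇒ (((γ ⇒ (γ ⇒ γ)) ⇔ α) ⇔ (¬(β ⇔ γ) ⇒ ¬¬α)) = 1 ⇒ 6/7 = 6/7

6/7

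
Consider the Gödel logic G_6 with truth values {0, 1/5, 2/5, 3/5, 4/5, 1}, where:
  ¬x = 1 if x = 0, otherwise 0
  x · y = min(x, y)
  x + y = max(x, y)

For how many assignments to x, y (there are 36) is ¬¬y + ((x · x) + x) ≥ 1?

31

value 1: 31 assignments (counts)
value 4/5: 1 assignment
value 3/5: 1 assignment
value 2/5: 1 assignment
value 1/5: 1 assignment
value 0: 1 assignment
So 31 of the 36 assignments meet the threshold.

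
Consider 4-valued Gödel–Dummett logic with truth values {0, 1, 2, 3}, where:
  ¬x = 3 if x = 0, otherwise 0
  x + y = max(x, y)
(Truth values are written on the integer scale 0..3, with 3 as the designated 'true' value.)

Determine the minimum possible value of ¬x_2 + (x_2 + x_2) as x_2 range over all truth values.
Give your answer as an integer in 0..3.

1

Take x_2 = 1:
¬x_2 = ¬1 = 0
x_2 + x_2 = 1 + 1 = 1
¬x_2 + (x_2 + x_2) = 0 + 1 = 1
No assignment yields a value below 1, so this is the minimum.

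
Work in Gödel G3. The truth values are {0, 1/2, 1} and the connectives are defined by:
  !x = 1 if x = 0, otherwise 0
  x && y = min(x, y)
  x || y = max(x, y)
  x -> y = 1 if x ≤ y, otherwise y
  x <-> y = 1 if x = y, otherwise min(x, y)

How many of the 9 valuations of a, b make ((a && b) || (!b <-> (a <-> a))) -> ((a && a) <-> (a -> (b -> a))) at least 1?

7

a = 0, b = 0 ↦ 0  <
a = 0, b = 1/2 ↦ 1  ≥
a = 0, b = 1 ↦ 1  ≥
a = 1/2, b = 0 ↦ 1/2  <
a = 1/2, b = 1/2 ↦ 1  ≥
a = 1/2, b = 1 ↦ 1  ≥
a = 1, b = 0 ↦ 1  ≥
a = 1, b = 1/2 ↦ 1  ≥
a = 1, b = 1 ↦ 1  ≥
So 7 of the 9 assignments meet the threshold.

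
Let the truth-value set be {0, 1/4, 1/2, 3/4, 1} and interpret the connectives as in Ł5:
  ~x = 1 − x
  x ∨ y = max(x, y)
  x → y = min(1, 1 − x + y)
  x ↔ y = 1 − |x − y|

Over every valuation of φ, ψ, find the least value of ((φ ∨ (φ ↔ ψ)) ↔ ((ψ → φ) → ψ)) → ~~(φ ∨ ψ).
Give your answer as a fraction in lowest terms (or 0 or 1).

Take φ = 0, ψ = 1/4:
φ ↔ ψ = 0 ↔ 1/4 = 3/4
φ ∨ (φ ↔ ψ) = 0 ∨ 3/4 = 3/4
ψ → φ = 1/4 → 0 = 3/4
(ψ → φ) → ψ = 3/4 → 1/4 = 1/2
(φ ∨ (φ ↔ ψ)) ↔ ((ψ → φ) → ψ) = 3/4 ↔ 1/2 = 3/4
φ ∨ ψ = 0 ∨ 1/4 = 1/4
~(φ ∨ ψ) = ~1/4 = 3/4
~~(φ ∨ ψ) = ~3/4 = 1/4
((φ ∨ (φ ↔ ψ)) ↔ ((ψ → φ) → ψ)) → ~~(φ ∨ ψ) = 3/4 → 1/4 = 1/2
No assignment yields a value below 1/2, so this is the minimum.

1/2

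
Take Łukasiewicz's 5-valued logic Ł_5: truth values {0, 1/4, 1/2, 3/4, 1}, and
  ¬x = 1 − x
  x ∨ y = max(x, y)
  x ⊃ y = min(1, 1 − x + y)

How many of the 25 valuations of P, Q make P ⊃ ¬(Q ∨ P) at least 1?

value 1: 12 assignments (counts)
value 3/4: 2 assignments
value 1/2: 5 assignments
value 1/4: 1 assignment
value 0: 5 assignments
So 12 of the 25 assignments meet the threshold.

12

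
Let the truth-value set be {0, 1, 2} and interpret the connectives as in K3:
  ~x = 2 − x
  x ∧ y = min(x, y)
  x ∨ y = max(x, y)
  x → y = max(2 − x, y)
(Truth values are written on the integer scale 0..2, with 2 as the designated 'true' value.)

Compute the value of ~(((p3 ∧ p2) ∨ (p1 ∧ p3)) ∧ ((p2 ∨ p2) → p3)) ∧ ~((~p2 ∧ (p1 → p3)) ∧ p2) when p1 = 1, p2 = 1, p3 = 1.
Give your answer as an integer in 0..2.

1

p3 ∧ p2 = 1 ∧ 1 = 1
p1 ∧ p3 = 1 ∧ 1 = 1
(p3 ∧ p2) ∨ (p1 ∧ p3) = 1 ∨ 1 = 1
p2 ∨ p2 = 1 ∨ 1 = 1
(p2 ∨ p2) → p3 = 1 → 1 = 1
((p3 ∧ p2) ∨ (p1 ∧ p3)) ∧ ((p2 ∨ p2) → p3) = 1 ∧ 1 = 1
~(((p3 ∧ p2) ∨ (p1 ∧ p3)) ∧ ((p2 ∨ p2) → p3)) = ~1 = 1
~p2 = ~1 = 1
p1 → p3 = 1 → 1 = 1
~p2 ∧ (p1 → p3) = 1 ∧ 1 = 1
(~p2 ∧ (p1 → p3)) ∧ p2 = 1 ∧ 1 = 1
~((~p2 ∧ (p1 → p3)) ∧ p2) = ~1 = 1
~(((p3 ∧ p2) ∨ (p1 ∧ p3)) ∧ ((p2 ∨ p2) → p3)) ∧ ~((~p2 ∧ (p1 → p3)) ∧ p2) = 1 ∧ 1 = 1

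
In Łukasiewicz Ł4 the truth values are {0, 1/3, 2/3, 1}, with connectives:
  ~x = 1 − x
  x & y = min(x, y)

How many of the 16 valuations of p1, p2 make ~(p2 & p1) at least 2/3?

12

p1 = 0, p2 = 0 ↦ 1  ≥
p1 = 0, p2 = 1/3 ↦ 1  ≥
p1 = 0, p2 = 2/3 ↦ 1  ≥
p1 = 0, p2 = 1 ↦ 1  ≥
p1 = 1/3, p2 = 0 ↦ 1  ≥
p1 = 1/3, p2 = 1/3 ↦ 2/3  ≥
p1 = 1/3, p2 = 2/3 ↦ 2/3  ≥
p1 = 1/3, p2 = 1 ↦ 2/3  ≥
p1 = 2/3, p2 = 0 ↦ 1  ≥
p1 = 2/3, p2 = 1/3 ↦ 2/3  ≥
p1 = 2/3, p2 = 2/3 ↦ 1/3  <
p1 = 2/3, p2 = 1 ↦ 1/3  <
p1 = 1, p2 = 0 ↦ 1  ≥
p1 = 1, p2 = 1/3 ↦ 2/3  ≥
p1 = 1, p2 = 2/3 ↦ 1/3  <
p1 = 1, p2 = 1 ↦ 0  <
So 12 of the 16 assignments meet the threshold.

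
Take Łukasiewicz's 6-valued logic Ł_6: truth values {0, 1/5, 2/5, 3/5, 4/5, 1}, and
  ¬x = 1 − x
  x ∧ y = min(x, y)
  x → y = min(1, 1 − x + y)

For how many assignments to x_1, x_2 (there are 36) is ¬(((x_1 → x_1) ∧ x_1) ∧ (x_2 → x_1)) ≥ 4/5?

12

value 1: 6 assignments (counts)
value 4/5: 6 assignments (counts)
value 3/5: 6 assignments
value 2/5: 6 assignments
value 1/5: 6 assignments
value 0: 6 assignments
So 12 of the 36 assignments meet the threshold.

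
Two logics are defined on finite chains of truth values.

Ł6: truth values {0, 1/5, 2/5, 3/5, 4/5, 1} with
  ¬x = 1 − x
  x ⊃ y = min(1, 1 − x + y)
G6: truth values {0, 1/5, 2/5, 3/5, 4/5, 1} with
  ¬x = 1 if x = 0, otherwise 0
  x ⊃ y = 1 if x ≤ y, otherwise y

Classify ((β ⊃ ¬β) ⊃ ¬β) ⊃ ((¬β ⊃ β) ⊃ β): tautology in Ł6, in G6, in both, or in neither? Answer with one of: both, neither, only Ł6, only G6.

In Ł6: every assignment gives 1 — tautology.
In G6: at β = 1/5 the value is 1/5 — not a tautology.

only Ł6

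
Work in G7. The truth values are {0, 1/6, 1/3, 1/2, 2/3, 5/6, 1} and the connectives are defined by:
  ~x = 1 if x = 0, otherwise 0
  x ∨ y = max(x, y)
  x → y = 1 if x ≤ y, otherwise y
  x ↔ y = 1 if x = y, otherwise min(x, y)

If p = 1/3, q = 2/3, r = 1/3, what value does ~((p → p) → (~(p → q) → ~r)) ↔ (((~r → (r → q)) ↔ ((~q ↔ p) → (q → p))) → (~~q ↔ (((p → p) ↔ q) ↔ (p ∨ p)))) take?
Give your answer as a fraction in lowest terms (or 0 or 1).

0

p → p = 1/3 → 1/3 = 1
p → q = 1/3 → 2/3 = 1
~(p → q) = ~1 = 0
~r = ~1/3 = 0
~(p → q) → ~r = 0 → 0 = 1
(p → p) → (~(p → q) → ~r) = 1 → 1 = 1
~((p → p) → (~(p → q) → ~r)) = ~1 = 0
~r = ~1/3 = 0
r → q = 1/3 → 2/3 = 1
~r → (r → q) = 0 → 1 = 1
~q = ~2/3 = 0
~q ↔ p = 0 ↔ 1/3 = 0
q → p = 2/3 → 1/3 = 1/3
(~q ↔ p) → (q → p) = 0 → 1/3 = 1
(~r → (r → q)) ↔ ((~q ↔ p) → (q → p)) = 1 ↔ 1 = 1
~q = ~2/3 = 0
~~q = ~0 = 1
p → p = 1/3 → 1/3 = 1
(p → p) ↔ q = 1 ↔ 2/3 = 2/3
p ∨ p = 1/3 ∨ 1/3 = 1/3
((p → p) ↔ q) ↔ (p ∨ p) = 2/3 ↔ 1/3 = 1/3
~~q ↔ (((p → p) ↔ q) ↔ (p ∨ p)) = 1 ↔ 1/3 = 1/3
((~r → (r → q)) ↔ ((~q ↔ p) → (q → p))) → (~~q ↔ (((p → p) ↔ q) ↔ (p ∨ p))) = 1 → 1/3 = 1/3
~((p → p) → (~(p → q) → ~r)) ↔ (((~r → (r → q)) ↔ ((~q ↔ p) → (q → p))) → (~~q ↔ (((p → p) ↔ q) ↔ (p ∨ p)))) = 0 ↔ 1/3 = 0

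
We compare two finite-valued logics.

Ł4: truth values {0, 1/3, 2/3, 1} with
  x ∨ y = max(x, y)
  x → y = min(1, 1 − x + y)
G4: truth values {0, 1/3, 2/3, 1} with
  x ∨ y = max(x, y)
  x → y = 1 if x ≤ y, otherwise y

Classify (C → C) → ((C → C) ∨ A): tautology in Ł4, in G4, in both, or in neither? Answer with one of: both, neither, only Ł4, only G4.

both

In Ł4: every assignment gives 1 — tautology.
In G4: every assignment gives 1 — tautology.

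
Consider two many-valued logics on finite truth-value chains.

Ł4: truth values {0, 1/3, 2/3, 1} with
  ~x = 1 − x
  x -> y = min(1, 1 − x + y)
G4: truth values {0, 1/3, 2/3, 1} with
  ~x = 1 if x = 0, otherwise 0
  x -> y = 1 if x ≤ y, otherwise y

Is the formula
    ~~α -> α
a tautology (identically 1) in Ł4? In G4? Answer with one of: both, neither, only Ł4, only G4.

only Ł4

In Ł4: every assignment gives 1 — tautology.
In G4: at α = 1/3 the value is 1/3 — not a tautology.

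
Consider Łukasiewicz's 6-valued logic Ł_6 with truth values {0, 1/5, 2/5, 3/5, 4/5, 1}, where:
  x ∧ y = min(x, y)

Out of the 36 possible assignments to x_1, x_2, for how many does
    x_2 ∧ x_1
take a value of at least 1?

value 1: 1 assignment (counts)
value 4/5: 3 assignments
value 3/5: 5 assignments
value 2/5: 7 assignments
value 1/5: 9 assignments
value 0: 11 assignments
So 1 of the 36 assignments meets the threshold.

1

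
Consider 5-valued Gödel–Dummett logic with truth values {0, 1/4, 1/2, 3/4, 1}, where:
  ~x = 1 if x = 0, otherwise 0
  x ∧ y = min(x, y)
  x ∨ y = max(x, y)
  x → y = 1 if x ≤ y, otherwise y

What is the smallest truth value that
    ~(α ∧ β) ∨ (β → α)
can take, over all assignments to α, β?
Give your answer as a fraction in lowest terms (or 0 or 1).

1/4

Take α = 1/4, β = 1/2:
α ∧ β = 1/4 ∧ 1/2 = 1/4
~(α ∧ β) = ~1/4 = 0
β → α = 1/2 → 1/4 = 1/4
~(α ∧ β) ∨ (β → α) = 0 ∨ 1/4 = 1/4
No assignment yields a value below 1/4, so this is the minimum.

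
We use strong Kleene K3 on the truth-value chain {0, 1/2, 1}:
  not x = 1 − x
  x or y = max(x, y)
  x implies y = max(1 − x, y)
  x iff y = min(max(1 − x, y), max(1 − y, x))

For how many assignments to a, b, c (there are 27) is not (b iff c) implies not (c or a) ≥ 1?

8

value 1: 8 assignments (counts)
value 1/2: 15 assignments
value 0: 4 assignments
So 8 of the 27 assignments meet the threshold.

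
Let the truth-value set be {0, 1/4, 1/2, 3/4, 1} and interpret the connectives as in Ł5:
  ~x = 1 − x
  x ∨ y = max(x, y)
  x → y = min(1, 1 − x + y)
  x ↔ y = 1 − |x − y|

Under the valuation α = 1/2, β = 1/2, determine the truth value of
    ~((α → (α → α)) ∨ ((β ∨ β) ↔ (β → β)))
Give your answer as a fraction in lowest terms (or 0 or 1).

0

α → α = 1/2 → 1/2 = 1
α → (α → α) = 1/2 → 1 = 1
β ∨ β = 1/2 ∨ 1/2 = 1/2
β → β = 1/2 → 1/2 = 1
(β ∨ β) ↔ (β → β) = 1/2 ↔ 1 = 1/2
(α → (α → α)) ∨ ((β ∨ β) ↔ (β → β)) = 1 ∨ 1/2 = 1
~((α → (α → α)) ∨ ((β ∨ β) ↔ (β → β))) = ~1 = 0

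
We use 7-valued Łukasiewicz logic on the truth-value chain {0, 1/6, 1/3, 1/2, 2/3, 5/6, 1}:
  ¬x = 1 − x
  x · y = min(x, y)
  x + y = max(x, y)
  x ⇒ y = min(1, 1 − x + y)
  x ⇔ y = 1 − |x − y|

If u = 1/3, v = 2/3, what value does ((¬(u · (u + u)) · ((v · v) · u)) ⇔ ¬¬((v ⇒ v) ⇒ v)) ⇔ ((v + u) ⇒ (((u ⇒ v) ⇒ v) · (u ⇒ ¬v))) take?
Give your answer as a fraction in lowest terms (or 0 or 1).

u + u = 1/3 + 1/3 = 1/3
u · (u + u) = 1/3 · 1/3 = 1/3
¬(u · (u + u)) = ¬1/3 = 2/3
v · v = 2/3 · 2/3 = 2/3
(v · v) · u = 2/3 · 1/3 = 1/3
¬(u · (u + u)) · ((v · v) · u) = 2/3 · 1/3 = 1/3
v ⇒ v = 2/3 ⇒ 2/3 = 1
(v ⇒ v) ⇒ v = 1 ⇒ 2/3 = 2/3
¬((v ⇒ v) ⇒ v) = ¬2/3 = 1/3
¬¬((v ⇒ v) ⇒ v) = ¬1/3 = 2/3
(¬(u · (u + u)) · ((v · v) · u)) ⇔ ¬¬((v ⇒ v) ⇒ v) = 1/3 ⇔ 2/3 = 2/3
v + u = 2/3 + 1/3 = 2/3
u ⇒ v = 1/3 ⇒ 2/3 = 1
(u ⇒ v) ⇒ v = 1 ⇒ 2/3 = 2/3
¬v = ¬2/3 = 1/3
u ⇒ ¬v = 1/3 ⇒ 1/3 = 1
((u ⇒ v) ⇒ v) · (u ⇒ ¬v) = 2/3 · 1 = 2/3
(v + u) ⇒ (((u ⇒ v) ⇒ v) · (u ⇒ ¬v)) = 2/3 ⇒ 2/3 = 1
((¬(u · (u + u)) · ((v · v) · u)) ⇔ ¬¬((v ⇒ v) ⇒ v)) ⇔ ((v + u) ⇒ (((u ⇒ v) ⇒ v) · (u ⇒ ¬v))) = 2/3 ⇔ 1 = 2/3

2/3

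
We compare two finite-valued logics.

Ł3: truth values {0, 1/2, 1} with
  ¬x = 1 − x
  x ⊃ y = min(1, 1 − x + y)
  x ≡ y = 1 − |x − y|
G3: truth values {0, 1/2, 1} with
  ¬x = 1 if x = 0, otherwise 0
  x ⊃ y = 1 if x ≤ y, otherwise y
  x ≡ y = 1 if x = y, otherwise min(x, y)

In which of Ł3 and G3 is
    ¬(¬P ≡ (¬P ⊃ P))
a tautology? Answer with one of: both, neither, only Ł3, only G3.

In Ł3: at P = 1/2 the value is 1/2 — not a tautology.
In G3: every assignment gives 1 — tautology.

only G3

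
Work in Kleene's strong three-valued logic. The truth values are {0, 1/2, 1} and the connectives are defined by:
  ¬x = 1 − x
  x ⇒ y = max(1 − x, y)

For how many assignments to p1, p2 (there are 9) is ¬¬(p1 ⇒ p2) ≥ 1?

p1 = 0, p2 = 0 ↦ 1  ≥
p1 = 0, p2 = 1/2 ↦ 1  ≥
p1 = 0, p2 = 1 ↦ 1  ≥
p1 = 1/2, p2 = 0 ↦ 1/2  <
p1 = 1/2, p2 = 1/2 ↦ 1/2  <
p1 = 1/2, p2 = 1 ↦ 1  ≥
p1 = 1, p2 = 0 ↦ 0  <
p1 = 1, p2 = 1/2 ↦ 1/2  <
p1 = 1, p2 = 1 ↦ 1  ≥
So 5 of the 9 assignments meet the threshold.

5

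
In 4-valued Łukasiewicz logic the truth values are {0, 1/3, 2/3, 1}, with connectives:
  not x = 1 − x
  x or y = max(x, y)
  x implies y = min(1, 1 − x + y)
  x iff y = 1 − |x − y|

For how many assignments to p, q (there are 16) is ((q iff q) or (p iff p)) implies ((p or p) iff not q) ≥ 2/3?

10

p = 0, q = 0 ↦ 0  <
p = 0, q = 1/3 ↦ 1/3  <
p = 0, q = 2/3 ↦ 2/3  ≥
p = 0, q = 1 ↦ 1  ≥
p = 1/3, q = 0 ↦ 1/3  <
p = 1/3, q = 1/3 ↦ 2/3  ≥
p = 1/3, q = 2/3 ↦ 1  ≥
p = 1/3, q = 1 ↦ 2/3  ≥
p = 2/3, q = 0 ↦ 2/3  ≥
p = 2/3, q = 1/3 ↦ 1  ≥
p = 2/3, q = 2/3 ↦ 2/3  ≥
p = 2/3, q = 1 ↦ 1/3  <
p = 1, q = 0 ↦ 1  ≥
p = 1, q = 1/3 ↦ 2/3  ≥
p = 1, q = 2/3 ↦ 1/3  <
p = 1, q = 1 ↦ 0  <
So 10 of the 16 assignments meet the threshold.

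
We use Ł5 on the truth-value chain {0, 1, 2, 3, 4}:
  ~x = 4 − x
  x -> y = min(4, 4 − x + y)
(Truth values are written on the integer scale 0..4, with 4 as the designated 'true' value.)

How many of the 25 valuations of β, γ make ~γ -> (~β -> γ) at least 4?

19

value 4: 19 assignments (counts)
value 3: 2 assignments
value 2: 2 assignments
value 1: 1 assignment
value 0: 1 assignment
So 19 of the 25 assignments meet the threshold.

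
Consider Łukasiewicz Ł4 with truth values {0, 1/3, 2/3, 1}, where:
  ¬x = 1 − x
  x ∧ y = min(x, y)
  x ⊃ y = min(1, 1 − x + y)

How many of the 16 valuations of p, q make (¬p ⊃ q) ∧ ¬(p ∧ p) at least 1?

1

p = 0, q = 0 ↦ 0  <
p = 0, q = 1/3 ↦ 1/3  <
p = 0, q = 2/3 ↦ 2/3  <
p = 0, q = 1 ↦ 1  ≥
p = 1/3, q = 0 ↦ 1/3  <
p = 1/3, q = 1/3 ↦ 2/3  <
p = 1/3, q = 2/3 ↦ 2/3  <
p = 1/3, q = 1 ↦ 2/3  <
p = 2/3, q = 0 ↦ 1/3  <
p = 2/3, q = 1/3 ↦ 1/3  <
p = 2/3, q = 2/3 ↦ 1/3  <
p = 2/3, q = 1 ↦ 1/3  <
p = 1, q = 0 ↦ 0  <
p = 1, q = 1/3 ↦ 0  <
p = 1, q = 2/3 ↦ 0  <
p = 1, q = 1 ↦ 0  <
So 1 of the 16 assignments meets the threshold.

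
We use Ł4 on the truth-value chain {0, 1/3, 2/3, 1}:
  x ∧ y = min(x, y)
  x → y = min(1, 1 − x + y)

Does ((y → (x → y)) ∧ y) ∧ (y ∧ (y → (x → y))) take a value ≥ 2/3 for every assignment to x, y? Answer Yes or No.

No

Counterexample: take x = 0, y = 0.
x → y = 0 → 0 = 1
y → (x → y) = 0 → 1 = 1
(y → (x → y)) ∧ y = 1 ∧ 0 = 0
y ∧ (y → (x → y)) = 0 ∧ 1 = 0
((y → (x → y)) ∧ y) ∧ (y ∧ (y → (x → y))) = 0 ∧ 0 = 0
This gives 0, which is below 2/3.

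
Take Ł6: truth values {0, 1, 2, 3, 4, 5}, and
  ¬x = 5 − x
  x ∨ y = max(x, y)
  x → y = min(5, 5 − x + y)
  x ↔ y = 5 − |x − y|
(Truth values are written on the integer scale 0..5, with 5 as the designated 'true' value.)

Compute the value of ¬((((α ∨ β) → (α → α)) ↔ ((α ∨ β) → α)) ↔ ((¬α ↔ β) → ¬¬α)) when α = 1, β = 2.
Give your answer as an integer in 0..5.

α ∨ β = 1 ∨ 2 = 2
α → α = 1 → 1 = 5
(α ∨ β) → (α → α) = 2 → 5 = 5
α ∨ β = 1 ∨ 2 = 2
(α ∨ β) → α = 2 → 1 = 4
((α ∨ β) → (α → α)) ↔ ((α ∨ β) → α) = 5 ↔ 4 = 4
¬α = ¬1 = 4
¬α ↔ β = 4 ↔ 2 = 3
¬α = ¬1 = 4
¬¬α = ¬4 = 1
(¬α ↔ β) → ¬¬α = 3 → 1 = 3
(((α ∨ β) → (α → α)) ↔ ((α ∨ β) → α)) ↔ ((¬α ↔ β) → ¬¬α) = 4 ↔ 3 = 4
¬((((α ∨ β) → (α → α)) ↔ ((α ∨ β) → α)) ↔ ((¬α ↔ β) → ¬¬α)) = ¬4 = 1

1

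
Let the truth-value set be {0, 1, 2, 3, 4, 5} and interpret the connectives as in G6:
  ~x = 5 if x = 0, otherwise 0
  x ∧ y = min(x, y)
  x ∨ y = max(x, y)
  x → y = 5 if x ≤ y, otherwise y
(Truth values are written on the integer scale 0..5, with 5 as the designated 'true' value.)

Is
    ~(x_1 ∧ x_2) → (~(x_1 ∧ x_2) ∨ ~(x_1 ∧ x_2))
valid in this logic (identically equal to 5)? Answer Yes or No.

At x_1 = 2, x_2 = 3, for instance:
x_1 ∧ x_2 = 2 ∧ 3 = 2
~(x_1 ∧ x_2) = ~2 = 0
x_1 ∧ x_2 = 2 ∧ 3 = 2
~(x_1 ∧ x_2) = ~2 = 0
~(x_1 ∧ x_2) ∨ ~(x_1 ∧ x_2) = 0 ∨ 0 = 0
~(x_1 ∧ x_2) → (~(x_1 ∧ x_2) ∨ ~(x_1 ∧ x_2)) = 0 → 0 = 5
and checking the remaining 35 assignments likewise gives ≥ 5 in every case.

Yes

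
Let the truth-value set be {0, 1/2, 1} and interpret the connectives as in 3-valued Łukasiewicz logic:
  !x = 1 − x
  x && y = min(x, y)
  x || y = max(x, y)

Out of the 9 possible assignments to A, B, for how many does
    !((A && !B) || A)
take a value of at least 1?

A = 0, B = 0 ↦ 1  ≥
A = 0, B = 1/2 ↦ 1  ≥
A = 0, B = 1 ↦ 1  ≥
A = 1/2, B = 0 ↦ 1/2  <
A = 1/2, B = 1/2 ↦ 1/2  <
A = 1/2, B = 1 ↦ 1/2  <
A = 1, B = 0 ↦ 0  <
A = 1, B = 1/2 ↦ 0  <
A = 1, B = 1 ↦ 0  <
So 3 of the 9 assignments meet the threshold.

3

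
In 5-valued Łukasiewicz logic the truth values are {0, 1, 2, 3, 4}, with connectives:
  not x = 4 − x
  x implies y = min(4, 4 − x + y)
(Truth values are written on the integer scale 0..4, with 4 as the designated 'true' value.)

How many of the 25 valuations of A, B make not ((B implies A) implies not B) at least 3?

4

value 4: 1 assignment (counts)
value 3: 3 assignments (counts)
value 2: 5 assignments
value 1: 7 assignments
value 0: 9 assignments
So 4 of the 25 assignments meet the threshold.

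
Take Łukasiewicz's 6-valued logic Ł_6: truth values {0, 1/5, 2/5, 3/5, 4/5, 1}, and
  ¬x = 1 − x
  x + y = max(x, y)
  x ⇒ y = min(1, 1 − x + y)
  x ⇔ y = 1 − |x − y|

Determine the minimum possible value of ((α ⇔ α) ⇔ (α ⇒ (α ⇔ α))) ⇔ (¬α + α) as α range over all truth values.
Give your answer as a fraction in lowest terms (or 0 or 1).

3/5

Take α = 2/5:
α ⇔ α = 2/5 ⇔ 2/5 = 1
α ⇔ α = 2/5 ⇔ 2/5 = 1
α ⇒ (α ⇔ α) = 2/5 ⇒ 1 = 1
(α ⇔ α) ⇔ (α ⇒ (α ⇔ α)) = 1 ⇔ 1 = 1
¬α = ¬2/5 = 3/5
¬α + α = 3/5 + 2/5 = 3/5
((α ⇔ α) ⇔ (α ⇒ (α ⇔ α))) ⇔ (¬α + α) = 1 ⇔ 3/5 = 3/5
No assignment yields a value below 3/5, so this is the minimum.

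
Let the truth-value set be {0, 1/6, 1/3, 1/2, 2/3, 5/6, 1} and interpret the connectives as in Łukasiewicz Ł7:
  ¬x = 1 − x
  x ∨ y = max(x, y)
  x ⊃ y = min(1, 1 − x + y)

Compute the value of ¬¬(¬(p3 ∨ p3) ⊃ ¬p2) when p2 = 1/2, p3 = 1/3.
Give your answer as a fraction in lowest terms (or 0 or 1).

5/6

p3 ∨ p3 = 1/3 ∨ 1/3 = 1/3
¬(p3 ∨ p3) = ¬1/3 = 2/3
¬p2 = ¬1/2 = 1/2
¬(p3 ∨ p3) ⊃ ¬p2 = 2/3 ⊃ 1/2 = 5/6
¬(¬(p3 ∨ p3) ⊃ ¬p2) = ¬5/6 = 1/6
¬¬(¬(p3 ∨ p3) ⊃ ¬p2) = ¬1/6 = 5/6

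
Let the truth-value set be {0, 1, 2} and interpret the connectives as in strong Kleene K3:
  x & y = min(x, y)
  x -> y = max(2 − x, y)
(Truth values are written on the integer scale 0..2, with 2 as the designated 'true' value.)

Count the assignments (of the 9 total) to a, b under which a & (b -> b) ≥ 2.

a = 0, b = 0 ↦ 0  <
a = 0, b = 1 ↦ 0  <
a = 0, b = 2 ↦ 0  <
a = 1, b = 0 ↦ 1  <
a = 1, b = 1 ↦ 1  <
a = 1, b = 2 ↦ 1  <
a = 2, b = 0 ↦ 2  ≥
a = 2, b = 1 ↦ 1  <
a = 2, b = 2 ↦ 2  ≥
So 2 of the 9 assignments meet the threshold.

2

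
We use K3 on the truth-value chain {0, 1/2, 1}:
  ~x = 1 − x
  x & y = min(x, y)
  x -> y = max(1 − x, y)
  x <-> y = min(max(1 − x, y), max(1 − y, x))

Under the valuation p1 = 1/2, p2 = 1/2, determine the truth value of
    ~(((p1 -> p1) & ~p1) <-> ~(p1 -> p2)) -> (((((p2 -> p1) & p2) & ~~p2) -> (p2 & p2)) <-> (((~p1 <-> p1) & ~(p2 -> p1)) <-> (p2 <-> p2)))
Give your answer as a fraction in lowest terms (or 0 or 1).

p1 -> p1 = 1/2 -> 1/2 = 1/2
~p1 = ~1/2 = 1/2
(p1 -> p1) & ~p1 = 1/2 & 1/2 = 1/2
p1 -> p2 = 1/2 -> 1/2 = 1/2
~(p1 -> p2) = ~1/2 = 1/2
((p1 -> p1) & ~p1) <-> ~(p1 -> p2) = 1/2 <-> 1/2 = 1/2
~(((p1 -> p1) & ~p1) <-> ~(p1 -> p2)) = ~1/2 = 1/2
p2 -> p1 = 1/2 -> 1/2 = 1/2
(p2 -> p1) & p2 = 1/2 & 1/2 = 1/2
~p2 = ~1/2 = 1/2
~~p2 = ~1/2 = 1/2
((p2 -> p1) & p2) & ~~p2 = 1/2 & 1/2 = 1/2
p2 & p2 = 1/2 & 1/2 = 1/2
(((p2 -> p1) & p2) & ~~p2) -> (p2 & p2) = 1/2 -> 1/2 = 1/2
~p1 = ~1/2 = 1/2
~p1 <-> p1 = 1/2 <-> 1/2 = 1/2
p2 -> p1 = 1/2 -> 1/2 = 1/2
~(p2 -> p1) = ~1/2 = 1/2
(~p1 <-> p1) & ~(p2 -> p1) = 1/2 & 1/2 = 1/2
p2 <-> p2 = 1/2 <-> 1/2 = 1/2
((~p1 <-> p1) & ~(p2 -> p1)) <-> (p2 <-> p2) = 1/2 <-> 1/2 = 1/2
((((p2 -> p1) & p2) & ~~p2) -> (p2 & p2)) <-> (((~p1 <-> p1) & ~(p2 -> p1)) <-> (p2 <-> p2)) = 1/2 <-> 1/2 = 1/2
~(((p1 -> p1) & ~p1) <-> ~(p1 -> p2)) -> (((((p2 -> p1) & p2) & ~~p2) -> (p2 & p2)) <-> (((~p1 <-> p1) & ~(p2 -> p1)) <-> (p2 <-> p2))) = 1/2 -> 1/2 = 1/2

1/2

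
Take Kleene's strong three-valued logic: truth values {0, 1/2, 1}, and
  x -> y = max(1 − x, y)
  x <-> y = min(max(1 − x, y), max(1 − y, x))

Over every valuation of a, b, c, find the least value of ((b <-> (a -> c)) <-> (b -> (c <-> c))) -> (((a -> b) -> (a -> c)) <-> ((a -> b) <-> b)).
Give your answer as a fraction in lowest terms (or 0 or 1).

Take a = 0, b = 1/2, c = 0:
a -> c = 0 -> 0 = 1
b <-> (a -> c) = 1/2 <-> 1 = 1/2
c <-> c = 0 <-> 0 = 1
b -> (c <-> c) = 1/2 -> 1 = 1
(b <-> (a -> c)) <-> (b -> (c <-> c)) = 1/2 <-> 1 = 1/2
a -> b = 0 -> 1/2 = 1
a -> c = 0 -> 0 = 1
(a -> b) -> (a -> c) = 1 -> 1 = 1
a -> b = 0 -> 1/2 = 1
(a -> b) <-> b = 1 <-> 1/2 = 1/2
((a -> b) -> (a -> c)) <-> ((a -> b) <-> b) = 1 <-> 1/2 = 1/2
((b <-> (a -> c)) <-> (b -> (c <-> c))) -> (((a -> b) -> (a -> c)) <-> ((a -> b) <-> b)) = 1/2 -> 1/2 = 1/2
No assignment yields a value below 1/2, so this is the minimum.

1/2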